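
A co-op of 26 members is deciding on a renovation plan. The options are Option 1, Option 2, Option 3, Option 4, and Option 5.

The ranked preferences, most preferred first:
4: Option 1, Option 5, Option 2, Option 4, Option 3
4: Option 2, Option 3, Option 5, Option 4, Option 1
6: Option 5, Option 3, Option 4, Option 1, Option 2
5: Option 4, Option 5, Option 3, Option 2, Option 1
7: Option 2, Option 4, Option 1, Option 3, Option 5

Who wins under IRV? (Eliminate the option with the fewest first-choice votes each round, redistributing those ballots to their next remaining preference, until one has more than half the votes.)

Option 5

Round 1: Option 1 4, Option 2 11, Option 3 0, Option 4 5, Option 5 6. Option 3 eliminated.
Round 2: Option 1 4, Option 2 11, Option 4 5, Option 5 6. Option 1 eliminated.
Round 3: Option 2 11, Option 4 5, Option 5 10. Option 4 eliminated.
Round 4: Option 2 11, Option 5 15. Option 5 has a majority (≥14).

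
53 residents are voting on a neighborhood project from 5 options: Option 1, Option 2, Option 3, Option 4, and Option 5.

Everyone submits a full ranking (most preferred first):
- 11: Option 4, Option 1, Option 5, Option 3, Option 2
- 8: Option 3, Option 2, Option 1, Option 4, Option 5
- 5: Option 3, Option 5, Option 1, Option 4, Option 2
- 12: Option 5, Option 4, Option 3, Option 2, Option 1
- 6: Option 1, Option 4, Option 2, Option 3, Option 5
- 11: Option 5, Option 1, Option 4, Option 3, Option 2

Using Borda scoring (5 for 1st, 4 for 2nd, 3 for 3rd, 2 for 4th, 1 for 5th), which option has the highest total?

Option 4

Option 1: 11×4 + 8×3 + 5×3 + 12×1 + 6×5 + 11×4 = 169
Option 2: 11×1 + 8×4 + 5×1 + 12×2 + 6×3 + 11×1 = 101
Option 3: 11×2 + 8×5 + 5×5 + 12×3 + 6×2 + 11×2 = 157
Option 4: 11×5 + 8×2 + 5×2 + 12×4 + 6×4 + 11×3 = 186
Option 5: 11×3 + 8×1 + 5×4 + 12×5 + 6×1 + 11×5 = 182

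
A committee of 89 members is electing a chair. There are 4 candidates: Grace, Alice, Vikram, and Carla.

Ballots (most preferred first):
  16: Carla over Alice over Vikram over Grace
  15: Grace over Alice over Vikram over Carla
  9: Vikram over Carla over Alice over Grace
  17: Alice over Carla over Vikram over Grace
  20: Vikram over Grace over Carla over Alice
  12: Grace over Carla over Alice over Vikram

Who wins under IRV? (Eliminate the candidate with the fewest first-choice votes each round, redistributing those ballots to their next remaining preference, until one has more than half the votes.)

Round 1: Grace 27, Alice 17, Vikram 29, Carla 16. Carla eliminated.
Round 2: Grace 27, Alice 33, Vikram 29. Grace eliminated.
Round 3: Alice 60, Vikram 29. Alice has a majority (≥45).

Alice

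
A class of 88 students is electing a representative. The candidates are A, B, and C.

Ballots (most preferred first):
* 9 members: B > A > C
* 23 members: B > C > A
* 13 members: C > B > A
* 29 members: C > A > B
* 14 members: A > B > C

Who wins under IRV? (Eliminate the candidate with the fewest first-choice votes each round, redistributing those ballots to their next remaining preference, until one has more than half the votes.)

B

Round 1: A 14, B 32, C 42. A eliminated.
Round 2: B 46, C 42. B has a majority (≥45).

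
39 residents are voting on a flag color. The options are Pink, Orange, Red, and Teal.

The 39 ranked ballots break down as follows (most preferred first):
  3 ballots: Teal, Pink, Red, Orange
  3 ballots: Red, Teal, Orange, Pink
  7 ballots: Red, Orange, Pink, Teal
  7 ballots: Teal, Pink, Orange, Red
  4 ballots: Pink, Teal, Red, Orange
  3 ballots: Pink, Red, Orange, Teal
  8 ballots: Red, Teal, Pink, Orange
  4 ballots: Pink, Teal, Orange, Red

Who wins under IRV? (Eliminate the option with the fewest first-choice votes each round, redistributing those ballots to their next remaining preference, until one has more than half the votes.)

Pink

Round 1: Pink 11, Orange 0, Red 18, Teal 10. Orange eliminated.
Round 2: Pink 11, Red 18, Teal 10. Teal eliminated.
Round 3: Pink 21, Red 18. Pink has a majority (≥20).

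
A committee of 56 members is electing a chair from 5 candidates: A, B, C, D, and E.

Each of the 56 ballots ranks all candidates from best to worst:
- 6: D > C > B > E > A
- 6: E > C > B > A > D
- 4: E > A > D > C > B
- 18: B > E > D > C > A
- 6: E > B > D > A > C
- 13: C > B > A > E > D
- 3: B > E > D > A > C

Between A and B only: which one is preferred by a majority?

A is ranked above B on 4 ballots; B above A on 52.

B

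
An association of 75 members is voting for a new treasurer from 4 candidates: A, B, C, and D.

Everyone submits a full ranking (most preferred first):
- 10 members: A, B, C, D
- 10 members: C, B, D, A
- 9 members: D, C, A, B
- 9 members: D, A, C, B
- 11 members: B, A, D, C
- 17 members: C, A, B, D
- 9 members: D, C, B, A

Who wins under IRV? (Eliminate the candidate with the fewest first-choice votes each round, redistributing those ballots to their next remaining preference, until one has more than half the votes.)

Round 1: A 10, B 11, C 27, D 27. A eliminated.
Round 2: B 21, C 27, D 27. B eliminated.
Round 3: C 37, D 38. D has a majority (≥38).

D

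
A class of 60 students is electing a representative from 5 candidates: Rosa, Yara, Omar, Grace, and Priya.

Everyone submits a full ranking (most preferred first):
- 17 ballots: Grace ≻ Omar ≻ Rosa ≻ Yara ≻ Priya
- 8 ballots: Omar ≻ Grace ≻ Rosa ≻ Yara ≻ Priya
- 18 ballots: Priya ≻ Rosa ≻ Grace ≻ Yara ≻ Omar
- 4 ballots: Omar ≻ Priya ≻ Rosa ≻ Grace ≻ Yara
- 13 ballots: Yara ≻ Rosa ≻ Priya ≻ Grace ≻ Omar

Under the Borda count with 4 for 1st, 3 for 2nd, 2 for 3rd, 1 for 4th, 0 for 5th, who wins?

Rosa: 17×2 + 8×2 + 18×3 + 4×2 + 13×3 = 151
Yara: 17×1 + 8×1 + 18×1 + 4×0 + 13×4 = 95
Omar: 17×3 + 8×4 + 18×0 + 4×4 + 13×0 = 99
Grace: 17×4 + 8×3 + 18×2 + 4×1 + 13×1 = 145
Priya: 17×0 + 8×0 + 18×4 + 4×3 + 13×2 = 110

Rosa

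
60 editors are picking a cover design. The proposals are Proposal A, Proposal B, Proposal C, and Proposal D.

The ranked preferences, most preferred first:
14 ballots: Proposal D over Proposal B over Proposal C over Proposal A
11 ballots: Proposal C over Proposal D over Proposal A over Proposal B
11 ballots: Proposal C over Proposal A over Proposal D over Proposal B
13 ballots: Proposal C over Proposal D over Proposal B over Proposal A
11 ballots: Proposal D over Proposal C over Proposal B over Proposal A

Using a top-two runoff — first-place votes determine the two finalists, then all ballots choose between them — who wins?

Round 1 first-place votes: Proposal A 0, Proposal B 0, Proposal C 35, Proposal D 25. Proposal C and Proposal D advance.
Runoff: Proposal C is ranked above Proposal D on 35 ballots, Proposal D above Proposal C on 25.

Proposal C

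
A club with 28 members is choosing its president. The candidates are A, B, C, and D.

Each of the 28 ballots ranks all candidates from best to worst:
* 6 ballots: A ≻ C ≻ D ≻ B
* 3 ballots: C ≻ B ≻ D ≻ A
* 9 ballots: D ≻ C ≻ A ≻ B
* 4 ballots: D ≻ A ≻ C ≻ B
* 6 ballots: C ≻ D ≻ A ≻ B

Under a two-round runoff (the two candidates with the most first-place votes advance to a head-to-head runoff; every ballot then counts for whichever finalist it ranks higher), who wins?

Round 1 first-place votes: A 6, B 0, C 9, D 13. D and C advance.
Runoff: D is ranked above C on 13 ballots, C above D on 15.

C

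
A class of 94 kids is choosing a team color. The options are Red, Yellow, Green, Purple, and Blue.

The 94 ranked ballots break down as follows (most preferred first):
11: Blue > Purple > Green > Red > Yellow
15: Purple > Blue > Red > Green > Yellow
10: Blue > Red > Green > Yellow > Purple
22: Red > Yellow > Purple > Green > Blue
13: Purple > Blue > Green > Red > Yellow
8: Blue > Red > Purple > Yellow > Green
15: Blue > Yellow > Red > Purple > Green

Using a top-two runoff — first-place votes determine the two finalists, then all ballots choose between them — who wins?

Purple

Round 1 first-place votes: Red 22, Yellow 0, Green 0, Purple 28, Blue 44. Blue and Purple advance.
Runoff: Blue is ranked above Purple on 44 ballots, Purple above Blue on 50.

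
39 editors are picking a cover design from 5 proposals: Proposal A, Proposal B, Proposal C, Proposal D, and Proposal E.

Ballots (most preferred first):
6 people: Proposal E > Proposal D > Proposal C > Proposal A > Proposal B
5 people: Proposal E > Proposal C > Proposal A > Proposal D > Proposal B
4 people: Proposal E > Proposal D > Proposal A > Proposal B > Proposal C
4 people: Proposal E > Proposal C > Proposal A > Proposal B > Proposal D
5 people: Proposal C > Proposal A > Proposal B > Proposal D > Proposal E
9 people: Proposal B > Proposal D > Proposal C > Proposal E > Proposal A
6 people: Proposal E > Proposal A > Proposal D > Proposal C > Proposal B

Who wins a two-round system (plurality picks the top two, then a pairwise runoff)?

Round 1 first-place votes: Proposal A 0, Proposal B 9, Proposal C 5, Proposal D 0, Proposal E 25. Proposal E and Proposal B advance.
Runoff: Proposal E is ranked above Proposal B on 25 ballots, Proposal B above Proposal E on 14.

Proposal E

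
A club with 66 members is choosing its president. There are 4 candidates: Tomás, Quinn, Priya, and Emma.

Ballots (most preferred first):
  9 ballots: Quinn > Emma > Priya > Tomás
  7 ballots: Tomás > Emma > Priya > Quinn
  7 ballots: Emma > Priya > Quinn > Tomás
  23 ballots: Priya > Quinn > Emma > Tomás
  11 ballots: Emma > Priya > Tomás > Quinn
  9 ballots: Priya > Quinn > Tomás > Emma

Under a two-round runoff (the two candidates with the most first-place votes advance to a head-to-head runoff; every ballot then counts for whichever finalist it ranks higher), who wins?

Emma

Round 1 first-place votes: Tomás 7, Quinn 9, Priya 32, Emma 18. Priya and Emma advance.
Runoff: Priya is ranked above Emma on 32 ballots, Emma above Priya on 34.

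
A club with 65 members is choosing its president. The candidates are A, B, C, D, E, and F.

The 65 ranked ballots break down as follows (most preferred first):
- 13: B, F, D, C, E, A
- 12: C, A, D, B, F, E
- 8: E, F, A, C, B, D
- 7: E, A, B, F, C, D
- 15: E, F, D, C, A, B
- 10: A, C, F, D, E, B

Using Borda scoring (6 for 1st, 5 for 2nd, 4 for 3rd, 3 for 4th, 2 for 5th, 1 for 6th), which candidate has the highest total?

F

A: 13×1 + 12×5 + 8×4 + 7×5 + 15×2 + 10×6 = 230
B: 13×6 + 12×3 + 8×2 + 7×4 + 15×1 + 10×1 = 183
C: 13×3 + 12×6 + 8×3 + 7×2 + 15×3 + 10×5 = 244
D: 13×4 + 12×4 + 8×1 + 7×1 + 15×4 + 10×3 = 205
E: 13×2 + 12×1 + 8×6 + 7×6 + 15×6 + 10×2 = 238
F: 13×5 + 12×2 + 8×5 + 7×3 + 15×5 + 10×4 = 265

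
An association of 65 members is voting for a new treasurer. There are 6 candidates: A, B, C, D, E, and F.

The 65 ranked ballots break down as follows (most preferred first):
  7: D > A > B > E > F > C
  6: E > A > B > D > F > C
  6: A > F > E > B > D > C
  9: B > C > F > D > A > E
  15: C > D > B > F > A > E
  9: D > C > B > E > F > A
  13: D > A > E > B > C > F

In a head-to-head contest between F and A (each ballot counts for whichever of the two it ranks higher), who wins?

F is ranked above A on 33 ballots; A above F on 32.

F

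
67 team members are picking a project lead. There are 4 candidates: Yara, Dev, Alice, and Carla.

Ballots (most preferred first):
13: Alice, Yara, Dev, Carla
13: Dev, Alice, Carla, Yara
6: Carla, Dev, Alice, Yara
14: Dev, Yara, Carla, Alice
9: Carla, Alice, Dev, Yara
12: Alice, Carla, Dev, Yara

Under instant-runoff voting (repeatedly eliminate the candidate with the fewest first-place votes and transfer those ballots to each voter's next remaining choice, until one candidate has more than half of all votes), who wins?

Round 1: Yara 0, Dev 27, Alice 25, Carla 15. Yara eliminated.
Round 2: Dev 27, Alice 25, Carla 15. Carla eliminated.
Round 3: Dev 33, Alice 34. Alice has a majority (≥34).

Alice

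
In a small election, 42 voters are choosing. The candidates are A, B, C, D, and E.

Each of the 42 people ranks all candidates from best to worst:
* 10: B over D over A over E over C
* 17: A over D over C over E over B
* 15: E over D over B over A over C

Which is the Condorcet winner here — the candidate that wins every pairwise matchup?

D vs A: 25–17
D vs B: 32–10
D vs C: 42–0
D vs E: 27–15
D beats every other candidate.

D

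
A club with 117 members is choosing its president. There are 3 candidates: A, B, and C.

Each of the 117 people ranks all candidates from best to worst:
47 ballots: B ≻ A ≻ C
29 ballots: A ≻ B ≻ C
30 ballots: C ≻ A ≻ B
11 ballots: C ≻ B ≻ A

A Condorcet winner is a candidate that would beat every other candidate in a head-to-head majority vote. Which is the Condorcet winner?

A vs B: 59–58
A vs C: 76–41
A beats every other candidate.

A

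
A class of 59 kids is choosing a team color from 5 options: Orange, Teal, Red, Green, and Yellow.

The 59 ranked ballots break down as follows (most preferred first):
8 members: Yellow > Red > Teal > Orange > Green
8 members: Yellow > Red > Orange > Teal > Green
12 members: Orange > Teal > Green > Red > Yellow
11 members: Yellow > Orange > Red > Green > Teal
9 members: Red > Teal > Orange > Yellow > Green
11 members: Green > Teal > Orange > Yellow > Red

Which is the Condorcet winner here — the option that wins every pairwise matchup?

Orange

Orange vs Teal: 31–28
Orange vs Red: 34–25
Orange vs Green: 48–11
Orange vs Yellow: 32–27
Orange beats every other option.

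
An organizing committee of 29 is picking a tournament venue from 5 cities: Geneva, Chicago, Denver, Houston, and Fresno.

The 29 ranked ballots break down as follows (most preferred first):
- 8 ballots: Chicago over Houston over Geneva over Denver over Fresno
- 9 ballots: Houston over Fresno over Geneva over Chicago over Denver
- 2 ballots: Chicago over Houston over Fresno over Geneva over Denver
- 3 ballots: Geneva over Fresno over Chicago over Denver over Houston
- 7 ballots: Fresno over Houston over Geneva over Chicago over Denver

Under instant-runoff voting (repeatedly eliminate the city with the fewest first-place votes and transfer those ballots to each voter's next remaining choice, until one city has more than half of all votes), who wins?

Fresno

Round 1: Geneva 3, Chicago 10, Denver 0, Houston 9, Fresno 7. Denver eliminated.
Round 2: Geneva 3, Chicago 10, Houston 9, Fresno 7. Geneva eliminated.
Round 3: Chicago 10, Houston 9, Fresno 10. Houston eliminated.
Round 4: Chicago 10, Fresno 19. Fresno has a majority (≥15).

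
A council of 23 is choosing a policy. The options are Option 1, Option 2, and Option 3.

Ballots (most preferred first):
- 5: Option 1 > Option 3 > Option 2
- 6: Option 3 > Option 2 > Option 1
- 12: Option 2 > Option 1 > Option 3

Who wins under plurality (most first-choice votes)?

First-place votes: Option 1 5, Option 2 12, Option 3 6.

Option 2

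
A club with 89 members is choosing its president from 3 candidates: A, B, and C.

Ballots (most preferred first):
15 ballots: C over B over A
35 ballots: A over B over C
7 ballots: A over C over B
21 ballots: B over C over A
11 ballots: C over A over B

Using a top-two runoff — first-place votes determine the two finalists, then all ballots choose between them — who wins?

Round 1 first-place votes: A 42, B 21, C 26. A and C advance.
Runoff: A is ranked above C on 42 ballots, C above A on 47.

C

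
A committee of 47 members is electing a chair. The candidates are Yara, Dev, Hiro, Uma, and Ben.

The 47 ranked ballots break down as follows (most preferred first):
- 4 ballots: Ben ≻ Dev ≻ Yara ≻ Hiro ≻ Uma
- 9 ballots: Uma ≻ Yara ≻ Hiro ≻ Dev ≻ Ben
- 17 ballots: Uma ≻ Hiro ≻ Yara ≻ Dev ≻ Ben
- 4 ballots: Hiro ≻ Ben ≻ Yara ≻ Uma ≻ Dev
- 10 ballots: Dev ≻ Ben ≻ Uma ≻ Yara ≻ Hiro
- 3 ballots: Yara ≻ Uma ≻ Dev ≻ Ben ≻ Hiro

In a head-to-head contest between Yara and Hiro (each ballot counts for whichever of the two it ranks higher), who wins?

Yara

Yara is ranked above Hiro on 26 ballots; Hiro above Yara on 21.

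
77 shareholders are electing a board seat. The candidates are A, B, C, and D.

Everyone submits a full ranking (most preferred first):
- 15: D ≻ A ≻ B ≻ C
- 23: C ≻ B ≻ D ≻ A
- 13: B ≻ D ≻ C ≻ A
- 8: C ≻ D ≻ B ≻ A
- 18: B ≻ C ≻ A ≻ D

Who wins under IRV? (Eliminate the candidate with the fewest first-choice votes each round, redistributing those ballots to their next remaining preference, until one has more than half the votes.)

B

Round 1: A 0, B 31, C 31, D 15. A eliminated.
Round 2: B 31, C 31, D 15. D eliminated.
Round 3: B 46, C 31. B has a majority (≥39).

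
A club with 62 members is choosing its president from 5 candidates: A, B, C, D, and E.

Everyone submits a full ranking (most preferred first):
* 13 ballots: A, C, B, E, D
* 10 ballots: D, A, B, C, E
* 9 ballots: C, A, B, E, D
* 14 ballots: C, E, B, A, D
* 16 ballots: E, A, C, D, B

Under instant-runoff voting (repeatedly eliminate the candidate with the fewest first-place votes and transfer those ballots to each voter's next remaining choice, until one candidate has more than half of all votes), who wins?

Round 1: A 13, B 0, C 23, D 10, E 16. B eliminated.
Round 2: A 13, C 23, D 10, E 16. D eliminated.
Round 3: A 23, C 23, E 16. E eliminated.
Round 4: A 39, C 23. A has a majority (≥32).

A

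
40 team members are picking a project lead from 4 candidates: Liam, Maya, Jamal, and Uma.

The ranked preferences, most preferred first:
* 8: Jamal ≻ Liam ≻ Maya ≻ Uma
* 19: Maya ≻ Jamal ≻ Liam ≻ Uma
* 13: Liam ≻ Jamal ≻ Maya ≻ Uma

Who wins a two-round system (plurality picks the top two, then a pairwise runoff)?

Round 1 first-place votes: Liam 13, Maya 19, Jamal 8, Uma 0. Maya and Liam advance.
Runoff: Maya is ranked above Liam on 19 ballots, Liam above Maya on 21.

Liam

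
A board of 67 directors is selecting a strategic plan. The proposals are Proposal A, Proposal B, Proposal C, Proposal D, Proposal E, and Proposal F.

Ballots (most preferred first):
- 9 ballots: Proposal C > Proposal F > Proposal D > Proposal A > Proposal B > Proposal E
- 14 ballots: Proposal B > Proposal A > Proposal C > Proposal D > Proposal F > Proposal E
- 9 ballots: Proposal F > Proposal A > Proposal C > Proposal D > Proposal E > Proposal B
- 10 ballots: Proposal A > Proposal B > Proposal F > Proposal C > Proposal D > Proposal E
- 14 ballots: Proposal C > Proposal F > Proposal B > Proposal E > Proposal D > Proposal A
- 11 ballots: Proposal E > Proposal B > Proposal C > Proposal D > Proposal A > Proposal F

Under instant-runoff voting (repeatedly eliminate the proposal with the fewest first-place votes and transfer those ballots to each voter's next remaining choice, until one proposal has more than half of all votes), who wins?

Round 1: Proposal A 10, Proposal B 14, Proposal C 23, Proposal D 0, Proposal E 11, Proposal F 9. Proposal D eliminated.
Round 2: Proposal A 10, Proposal B 14, Proposal C 23, Proposal E 11, Proposal F 9. Proposal F eliminated.
Round 3: Proposal A 19, Proposal B 14, Proposal C 23, Proposal E 11. Proposal E eliminated.
Round 4: Proposal A 19, Proposal B 25, Proposal C 23. Proposal A eliminated.
Round 5: Proposal B 35, Proposal C 32. Proposal B has a majority (≥34).

Proposal B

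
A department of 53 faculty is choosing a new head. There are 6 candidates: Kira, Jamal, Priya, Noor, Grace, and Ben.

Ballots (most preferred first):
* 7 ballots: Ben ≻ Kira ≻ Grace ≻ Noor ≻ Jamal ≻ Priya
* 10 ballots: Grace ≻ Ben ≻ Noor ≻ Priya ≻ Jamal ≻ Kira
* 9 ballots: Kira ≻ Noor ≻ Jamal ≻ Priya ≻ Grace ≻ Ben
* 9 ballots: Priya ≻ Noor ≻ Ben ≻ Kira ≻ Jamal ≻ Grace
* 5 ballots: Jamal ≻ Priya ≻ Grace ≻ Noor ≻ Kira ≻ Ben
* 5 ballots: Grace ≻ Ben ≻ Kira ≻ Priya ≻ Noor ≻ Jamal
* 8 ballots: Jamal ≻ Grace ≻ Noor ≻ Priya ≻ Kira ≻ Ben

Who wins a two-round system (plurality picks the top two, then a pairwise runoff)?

Jamal

Round 1 first-place votes: Kira 9, Jamal 13, Priya 9, Noor 0, Grace 15, Ben 7. Grace and Jamal advance.
Runoff: Grace is ranked above Jamal on 22 ballots, Jamal above Grace on 31.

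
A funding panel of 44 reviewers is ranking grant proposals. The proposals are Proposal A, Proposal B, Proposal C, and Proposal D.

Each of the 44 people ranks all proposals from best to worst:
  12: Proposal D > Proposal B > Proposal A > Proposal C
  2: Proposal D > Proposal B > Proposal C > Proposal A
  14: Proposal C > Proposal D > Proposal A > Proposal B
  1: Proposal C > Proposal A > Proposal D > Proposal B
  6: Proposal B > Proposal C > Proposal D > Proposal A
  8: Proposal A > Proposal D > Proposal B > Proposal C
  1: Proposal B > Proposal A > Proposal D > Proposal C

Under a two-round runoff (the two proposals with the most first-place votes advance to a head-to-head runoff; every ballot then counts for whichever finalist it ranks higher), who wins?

Round 1 first-place votes: Proposal A 8, Proposal B 7, Proposal C 15, Proposal D 14. Proposal C and Proposal D advance.
Runoff: Proposal C is ranked above Proposal D on 21 ballots, Proposal D above Proposal C on 23.

Proposal D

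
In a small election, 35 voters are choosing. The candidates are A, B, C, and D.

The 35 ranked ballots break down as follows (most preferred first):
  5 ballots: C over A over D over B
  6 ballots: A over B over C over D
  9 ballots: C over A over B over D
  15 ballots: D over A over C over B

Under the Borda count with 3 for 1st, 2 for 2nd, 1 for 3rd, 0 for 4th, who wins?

A: 5×2 + 6×3 + 9×2 + 15×2 = 76
B: 5×0 + 6×2 + 9×1 + 15×0 = 21
C: 5×3 + 6×1 + 9×3 + 15×1 = 63
D: 5×1 + 6×0 + 9×0 + 15×3 = 50

A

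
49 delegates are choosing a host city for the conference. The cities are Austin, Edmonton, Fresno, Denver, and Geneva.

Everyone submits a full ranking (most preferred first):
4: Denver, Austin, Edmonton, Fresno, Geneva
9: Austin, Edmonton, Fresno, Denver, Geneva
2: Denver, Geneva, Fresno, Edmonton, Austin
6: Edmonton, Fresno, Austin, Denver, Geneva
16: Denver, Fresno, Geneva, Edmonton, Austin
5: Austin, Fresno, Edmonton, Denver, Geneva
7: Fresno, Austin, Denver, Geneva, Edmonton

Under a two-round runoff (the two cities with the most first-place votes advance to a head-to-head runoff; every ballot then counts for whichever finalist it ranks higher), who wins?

Austin

Round 1 first-place votes: Austin 14, Edmonton 6, Fresno 7, Denver 22, Geneva 0. Denver and Austin advance.
Runoff: Denver is ranked above Austin on 22 ballots, Austin above Denver on 27.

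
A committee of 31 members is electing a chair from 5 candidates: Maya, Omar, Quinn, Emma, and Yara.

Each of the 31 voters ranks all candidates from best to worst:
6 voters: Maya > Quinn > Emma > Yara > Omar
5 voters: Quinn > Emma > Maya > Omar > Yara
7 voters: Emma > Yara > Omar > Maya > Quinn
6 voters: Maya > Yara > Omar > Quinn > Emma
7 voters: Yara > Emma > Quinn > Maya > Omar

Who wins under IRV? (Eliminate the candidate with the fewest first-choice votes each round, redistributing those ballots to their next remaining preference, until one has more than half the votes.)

Round 1: Maya 12, Omar 0, Quinn 5, Emma 7, Yara 7. Omar eliminated.
Round 2: Maya 12, Quinn 5, Emma 7, Yara 7. Quinn eliminated.
Round 3: Maya 12, Emma 12, Yara 7. Yara eliminated.
Round 4: Maya 12, Emma 19. Emma has a majority (≥16).

Emma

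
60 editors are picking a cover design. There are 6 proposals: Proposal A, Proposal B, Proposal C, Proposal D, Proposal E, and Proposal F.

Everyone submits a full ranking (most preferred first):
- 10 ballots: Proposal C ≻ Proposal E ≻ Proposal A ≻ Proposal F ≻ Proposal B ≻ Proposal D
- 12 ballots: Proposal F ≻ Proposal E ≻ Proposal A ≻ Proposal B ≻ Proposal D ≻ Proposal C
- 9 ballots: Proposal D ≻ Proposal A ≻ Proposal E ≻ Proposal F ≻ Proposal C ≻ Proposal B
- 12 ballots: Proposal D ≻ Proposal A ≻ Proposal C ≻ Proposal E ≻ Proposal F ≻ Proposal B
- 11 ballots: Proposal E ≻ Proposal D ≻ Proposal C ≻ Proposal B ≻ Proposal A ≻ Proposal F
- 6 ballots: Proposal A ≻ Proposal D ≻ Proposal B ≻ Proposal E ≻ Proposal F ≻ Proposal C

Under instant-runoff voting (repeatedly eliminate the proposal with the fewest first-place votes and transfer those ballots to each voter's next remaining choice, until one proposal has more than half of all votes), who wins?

Round 1: Proposal A 6, Proposal B 0, Proposal C 10, Proposal D 21, Proposal E 11, Proposal F 12. Proposal B eliminated.
Round 2: Proposal A 6, Proposal C 10, Proposal D 21, Proposal E 11, Proposal F 12. Proposal A eliminated.
Round 3: Proposal C 10, Proposal D 27, Proposal E 11, Proposal F 12. Proposal C eliminated.
Round 4: Proposal D 27, Proposal E 21, Proposal F 12. Proposal F eliminated.
Round 5: Proposal D 27, Proposal E 33. Proposal E has a majority (≥31).

Proposal E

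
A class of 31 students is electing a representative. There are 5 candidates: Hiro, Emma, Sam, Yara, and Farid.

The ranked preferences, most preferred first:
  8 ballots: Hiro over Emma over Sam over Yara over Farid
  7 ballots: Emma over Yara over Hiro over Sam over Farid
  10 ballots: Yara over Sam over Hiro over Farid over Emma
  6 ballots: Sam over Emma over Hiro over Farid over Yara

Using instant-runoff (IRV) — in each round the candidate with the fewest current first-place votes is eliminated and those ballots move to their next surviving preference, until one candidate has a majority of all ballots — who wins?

Emma

Round 1: Hiro 8, Emma 7, Sam 6, Yara 10, Farid 0. Farid eliminated.
Round 2: Hiro 8, Emma 7, Sam 6, Yara 10. Sam eliminated.
Round 3: Hiro 8, Emma 13, Yara 10. Hiro eliminated.
Round 4: Emma 21, Yara 10. Emma has a majority (≥16).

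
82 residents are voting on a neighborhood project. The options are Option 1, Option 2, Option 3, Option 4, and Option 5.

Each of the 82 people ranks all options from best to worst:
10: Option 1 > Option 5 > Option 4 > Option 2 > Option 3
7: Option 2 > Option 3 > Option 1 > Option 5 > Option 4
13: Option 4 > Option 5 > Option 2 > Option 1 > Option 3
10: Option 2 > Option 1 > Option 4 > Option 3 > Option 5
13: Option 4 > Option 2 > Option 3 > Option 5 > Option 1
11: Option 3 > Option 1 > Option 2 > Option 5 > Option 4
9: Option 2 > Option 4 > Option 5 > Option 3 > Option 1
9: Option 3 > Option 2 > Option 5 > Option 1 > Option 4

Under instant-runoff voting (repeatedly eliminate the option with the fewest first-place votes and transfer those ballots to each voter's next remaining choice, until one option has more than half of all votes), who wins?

Round 1: Option 1 10, Option 2 26, Option 3 20, Option 4 26, Option 5 0. Option 5 eliminated.
Round 2: Option 1 10, Option 2 26, Option 3 20, Option 4 26. Option 1 eliminated.
Round 3: Option 2 26, Option 3 20, Option 4 36. Option 3 eliminated.
Round 4: Option 2 46, Option 4 36. Option 2 has a majority (≥42).

Option 2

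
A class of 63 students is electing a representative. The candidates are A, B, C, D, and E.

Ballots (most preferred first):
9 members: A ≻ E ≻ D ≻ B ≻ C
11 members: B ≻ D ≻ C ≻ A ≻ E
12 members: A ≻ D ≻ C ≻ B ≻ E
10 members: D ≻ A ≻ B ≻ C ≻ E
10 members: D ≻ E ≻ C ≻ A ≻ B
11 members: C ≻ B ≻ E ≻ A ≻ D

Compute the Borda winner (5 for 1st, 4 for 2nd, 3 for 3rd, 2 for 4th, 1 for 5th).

A: 9×5 + 11×2 + 12×5 + 10×4 + 10×2 + 11×2 = 209
B: 9×2 + 11×5 + 12×2 + 10×3 + 10×1 + 11×4 = 181
C: 9×1 + 11×3 + 12×3 + 10×2 + 10×3 + 11×5 = 183
D: 9×3 + 11×4 + 12×4 + 10×5 + 10×5 + 11×1 = 230
E: 9×4 + 11×1 + 12×1 + 10×1 + 10×4 + 11×3 = 142

D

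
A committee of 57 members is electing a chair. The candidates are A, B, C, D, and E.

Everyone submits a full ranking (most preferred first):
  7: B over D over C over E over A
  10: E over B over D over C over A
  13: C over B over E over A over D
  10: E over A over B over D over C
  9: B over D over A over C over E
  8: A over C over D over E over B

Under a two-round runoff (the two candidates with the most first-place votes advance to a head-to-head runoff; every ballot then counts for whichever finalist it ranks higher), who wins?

Round 1 first-place votes: A 8, B 16, C 13, D 0, E 20. E and B advance.
Runoff: E is ranked above B on 28 ballots, B above E on 29.

B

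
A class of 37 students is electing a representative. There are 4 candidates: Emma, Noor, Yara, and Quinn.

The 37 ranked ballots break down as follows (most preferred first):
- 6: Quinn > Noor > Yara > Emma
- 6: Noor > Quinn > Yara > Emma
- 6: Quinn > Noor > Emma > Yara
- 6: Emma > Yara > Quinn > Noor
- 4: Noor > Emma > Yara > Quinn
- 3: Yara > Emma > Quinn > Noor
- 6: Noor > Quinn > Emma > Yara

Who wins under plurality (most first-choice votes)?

First-place votes: Emma 6, Noor 16, Yara 3, Quinn 12.

Noor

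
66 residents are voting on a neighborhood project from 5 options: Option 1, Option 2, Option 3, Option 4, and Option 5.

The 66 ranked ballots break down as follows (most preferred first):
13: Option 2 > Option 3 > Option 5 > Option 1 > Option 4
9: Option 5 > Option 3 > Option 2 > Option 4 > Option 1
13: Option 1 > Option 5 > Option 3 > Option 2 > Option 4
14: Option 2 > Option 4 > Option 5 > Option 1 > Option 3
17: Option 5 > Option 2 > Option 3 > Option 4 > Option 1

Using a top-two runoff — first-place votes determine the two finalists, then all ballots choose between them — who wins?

Option 5

Round 1 first-place votes: Option 1 13, Option 2 27, Option 3 0, Option 4 0, Option 5 26. Option 2 and Option 5 advance.
Runoff: Option 2 is ranked above Option 5 on 27 ballots, Option 5 above Option 2 on 39.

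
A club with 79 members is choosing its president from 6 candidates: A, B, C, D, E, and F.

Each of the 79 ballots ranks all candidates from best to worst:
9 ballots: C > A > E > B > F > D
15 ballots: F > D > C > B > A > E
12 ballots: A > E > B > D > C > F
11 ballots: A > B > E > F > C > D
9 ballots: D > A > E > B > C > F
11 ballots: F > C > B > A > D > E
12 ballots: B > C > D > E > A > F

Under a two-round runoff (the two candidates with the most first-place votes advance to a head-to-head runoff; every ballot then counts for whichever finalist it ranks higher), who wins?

A

Round 1 first-place votes: A 23, B 12, C 9, D 9, E 0, F 26. F and A advance.
Runoff: F is ranked above A on 26 ballots, A above F on 53.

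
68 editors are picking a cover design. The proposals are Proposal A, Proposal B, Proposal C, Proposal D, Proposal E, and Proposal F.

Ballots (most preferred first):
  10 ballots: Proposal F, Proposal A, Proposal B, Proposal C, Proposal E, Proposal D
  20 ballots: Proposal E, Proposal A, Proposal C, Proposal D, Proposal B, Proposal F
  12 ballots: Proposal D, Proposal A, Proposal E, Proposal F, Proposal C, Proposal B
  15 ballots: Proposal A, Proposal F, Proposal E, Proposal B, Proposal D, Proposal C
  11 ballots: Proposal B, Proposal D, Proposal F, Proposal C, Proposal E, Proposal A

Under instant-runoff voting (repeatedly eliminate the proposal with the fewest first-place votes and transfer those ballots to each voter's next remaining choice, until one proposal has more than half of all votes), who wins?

Round 1: Proposal A 15, Proposal B 11, Proposal C 0, Proposal D 12, Proposal E 20, Proposal F 10. Proposal C eliminated.
Round 2: Proposal A 15, Proposal B 11, Proposal D 12, Proposal E 20, Proposal F 10. Proposal F eliminated.
Round 3: Proposal A 25, Proposal B 11, Proposal D 12, Proposal E 20. Proposal B eliminated.
Round 4: Proposal A 25, Proposal D 23, Proposal E 20. Proposal E eliminated.
Round 5: Proposal A 45, Proposal D 23. Proposal A has a majority (≥35).

Proposal A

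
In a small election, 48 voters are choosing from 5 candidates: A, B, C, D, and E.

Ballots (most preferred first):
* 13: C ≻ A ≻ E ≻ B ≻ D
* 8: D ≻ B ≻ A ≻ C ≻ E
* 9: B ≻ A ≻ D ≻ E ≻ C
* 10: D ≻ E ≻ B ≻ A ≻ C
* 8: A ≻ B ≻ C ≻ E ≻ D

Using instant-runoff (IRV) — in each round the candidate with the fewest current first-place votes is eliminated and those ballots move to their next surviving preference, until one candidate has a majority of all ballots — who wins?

B

Round 1: A 8, B 9, C 13, D 18, E 0. E eliminated.
Round 2: A 8, B 9, C 13, D 18. A eliminated.
Round 3: B 17, C 13, D 18. C eliminated.
Round 4: B 30, D 18. B has a majority (≥25).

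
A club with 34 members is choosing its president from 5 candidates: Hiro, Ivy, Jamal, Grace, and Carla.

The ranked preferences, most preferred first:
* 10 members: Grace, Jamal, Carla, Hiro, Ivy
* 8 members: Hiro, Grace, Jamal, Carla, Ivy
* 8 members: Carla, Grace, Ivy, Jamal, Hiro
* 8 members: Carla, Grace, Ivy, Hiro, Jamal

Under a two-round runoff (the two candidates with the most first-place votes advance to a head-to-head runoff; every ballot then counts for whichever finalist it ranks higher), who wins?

Round 1 first-place votes: Hiro 8, Ivy 0, Jamal 0, Grace 10, Carla 16. Carla and Grace advance.
Runoff: Carla is ranked above Grace on 16 ballots, Grace above Carla on 18.

Grace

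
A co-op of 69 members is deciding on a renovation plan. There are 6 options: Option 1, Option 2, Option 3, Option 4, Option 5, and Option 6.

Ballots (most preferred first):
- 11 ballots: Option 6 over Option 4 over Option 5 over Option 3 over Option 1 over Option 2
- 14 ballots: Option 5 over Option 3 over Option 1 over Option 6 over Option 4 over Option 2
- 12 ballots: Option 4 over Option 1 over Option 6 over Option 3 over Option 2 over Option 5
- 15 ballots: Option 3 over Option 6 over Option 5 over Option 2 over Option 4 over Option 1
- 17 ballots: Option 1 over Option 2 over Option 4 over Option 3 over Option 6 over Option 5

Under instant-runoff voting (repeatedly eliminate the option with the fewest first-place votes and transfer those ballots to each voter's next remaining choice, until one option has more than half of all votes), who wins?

Round 1: Option 1 17, Option 2 0, Option 3 15, Option 4 12, Option 5 14, Option 6 11. Option 2 eliminated.
Round 2: Option 1 17, Option 3 15, Option 4 12, Option 5 14, Option 6 11. Option 6 eliminated.
Round 3: Option 1 17, Option 3 15, Option 4 23, Option 5 14. Option 5 eliminated.
Round 4: Option 1 17, Option 3 29, Option 4 23. Option 1 eliminated.
Round 5: Option 3 29, Option 4 40. Option 4 has a majority (≥35).

Option 4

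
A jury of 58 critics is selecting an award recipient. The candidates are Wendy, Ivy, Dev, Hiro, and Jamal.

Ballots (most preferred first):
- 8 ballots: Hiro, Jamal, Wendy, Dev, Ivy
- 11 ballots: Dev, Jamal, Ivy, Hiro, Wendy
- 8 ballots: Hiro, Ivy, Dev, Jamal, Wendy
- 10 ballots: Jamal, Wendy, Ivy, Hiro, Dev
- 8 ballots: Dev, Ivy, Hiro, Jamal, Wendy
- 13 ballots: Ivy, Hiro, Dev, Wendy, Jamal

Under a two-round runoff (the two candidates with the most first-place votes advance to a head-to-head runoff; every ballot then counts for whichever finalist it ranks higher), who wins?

Round 1 first-place votes: Wendy 0, Ivy 13, Dev 19, Hiro 16, Jamal 10. Dev and Hiro advance.
Runoff: Dev is ranked above Hiro on 19 ballots, Hiro above Dev on 39.

Hiro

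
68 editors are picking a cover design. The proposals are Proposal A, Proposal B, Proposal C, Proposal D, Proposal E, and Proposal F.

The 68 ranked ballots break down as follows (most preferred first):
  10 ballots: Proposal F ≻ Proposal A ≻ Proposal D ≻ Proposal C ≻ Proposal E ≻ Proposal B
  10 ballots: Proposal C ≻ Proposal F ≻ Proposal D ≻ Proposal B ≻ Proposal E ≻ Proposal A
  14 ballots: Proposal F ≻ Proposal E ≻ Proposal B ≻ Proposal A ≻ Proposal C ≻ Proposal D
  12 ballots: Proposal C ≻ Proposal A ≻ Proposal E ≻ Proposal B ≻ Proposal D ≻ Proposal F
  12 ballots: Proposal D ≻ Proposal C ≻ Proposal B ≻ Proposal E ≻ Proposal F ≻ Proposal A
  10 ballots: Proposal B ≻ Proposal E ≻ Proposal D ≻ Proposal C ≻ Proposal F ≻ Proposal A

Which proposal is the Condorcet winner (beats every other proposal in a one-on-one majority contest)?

Proposal C vs Proposal A: 44–24
Proposal C vs Proposal B: 44–24
Proposal C vs Proposal D: 36–32
Proposal C vs Proposal E: 44–24
Proposal C vs Proposal F: 44–24
Proposal C beats every other proposal.

Proposal C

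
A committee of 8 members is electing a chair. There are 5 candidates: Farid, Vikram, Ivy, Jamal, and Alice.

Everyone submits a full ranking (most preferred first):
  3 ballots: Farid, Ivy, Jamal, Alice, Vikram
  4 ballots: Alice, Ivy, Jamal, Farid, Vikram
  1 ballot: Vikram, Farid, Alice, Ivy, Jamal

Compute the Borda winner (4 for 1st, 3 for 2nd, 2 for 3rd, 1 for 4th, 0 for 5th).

Ivy

Farid: 3×4 + 4×1 + 1×3 = 19
Vikram: 3×0 + 4×0 + 1×4 = 4
Ivy: 3×3 + 4×3 + 1×1 = 22
Jamal: 3×2 + 4×2 + 1×0 = 14
Alice: 3×1 + 4×4 + 1×2 = 21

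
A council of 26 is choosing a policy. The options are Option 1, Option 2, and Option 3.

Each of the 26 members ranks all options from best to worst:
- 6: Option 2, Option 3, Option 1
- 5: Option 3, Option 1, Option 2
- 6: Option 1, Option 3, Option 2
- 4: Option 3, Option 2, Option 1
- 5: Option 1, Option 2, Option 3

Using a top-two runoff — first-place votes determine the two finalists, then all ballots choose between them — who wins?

Option 3

Round 1 first-place votes: Option 1 11, Option 2 6, Option 3 9. Option 1 and Option 3 advance.
Runoff: Option 1 is ranked above Option 3 on 11 ballots, Option 3 above Option 1 on 15.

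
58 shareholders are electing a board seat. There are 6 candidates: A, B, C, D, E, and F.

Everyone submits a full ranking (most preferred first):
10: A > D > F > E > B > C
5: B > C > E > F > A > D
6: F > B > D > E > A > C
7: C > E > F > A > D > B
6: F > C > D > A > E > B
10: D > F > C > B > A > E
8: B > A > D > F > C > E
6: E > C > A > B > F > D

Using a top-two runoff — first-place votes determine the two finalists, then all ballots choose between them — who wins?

F

Round 1 first-place votes: A 10, B 13, C 7, D 10, E 6, F 12. B and F advance.
Runoff: B is ranked above F on 19 ballots, F above B on 39.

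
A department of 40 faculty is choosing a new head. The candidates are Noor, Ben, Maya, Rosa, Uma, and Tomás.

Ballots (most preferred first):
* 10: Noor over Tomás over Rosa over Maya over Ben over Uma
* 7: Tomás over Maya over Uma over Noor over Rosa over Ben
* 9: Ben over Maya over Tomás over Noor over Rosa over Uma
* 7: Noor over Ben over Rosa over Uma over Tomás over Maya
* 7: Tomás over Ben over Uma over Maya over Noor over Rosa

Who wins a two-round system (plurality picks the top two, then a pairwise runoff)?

Tomás

Round 1 first-place votes: Noor 17, Ben 9, Maya 0, Rosa 0, Uma 0, Tomás 14. Noor and Tomás advance.
Runoff: Noor is ranked above Tomás on 17 ballots, Tomás above Noor on 23.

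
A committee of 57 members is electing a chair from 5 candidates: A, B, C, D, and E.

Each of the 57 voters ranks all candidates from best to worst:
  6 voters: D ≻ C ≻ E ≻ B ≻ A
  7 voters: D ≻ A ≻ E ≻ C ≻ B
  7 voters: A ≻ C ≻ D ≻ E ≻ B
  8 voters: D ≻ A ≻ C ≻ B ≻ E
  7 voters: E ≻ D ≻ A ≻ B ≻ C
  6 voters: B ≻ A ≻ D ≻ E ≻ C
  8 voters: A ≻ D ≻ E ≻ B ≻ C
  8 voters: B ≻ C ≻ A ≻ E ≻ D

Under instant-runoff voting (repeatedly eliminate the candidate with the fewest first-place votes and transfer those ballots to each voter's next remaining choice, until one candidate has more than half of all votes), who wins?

A

Round 1: A 15, B 14, C 0, D 21, E 7. C eliminated.
Round 2: A 15, B 14, D 21, E 7. E eliminated.
Round 3: A 15, B 14, D 28. B eliminated.
Round 4: A 29, D 28. A has a majority (≥29).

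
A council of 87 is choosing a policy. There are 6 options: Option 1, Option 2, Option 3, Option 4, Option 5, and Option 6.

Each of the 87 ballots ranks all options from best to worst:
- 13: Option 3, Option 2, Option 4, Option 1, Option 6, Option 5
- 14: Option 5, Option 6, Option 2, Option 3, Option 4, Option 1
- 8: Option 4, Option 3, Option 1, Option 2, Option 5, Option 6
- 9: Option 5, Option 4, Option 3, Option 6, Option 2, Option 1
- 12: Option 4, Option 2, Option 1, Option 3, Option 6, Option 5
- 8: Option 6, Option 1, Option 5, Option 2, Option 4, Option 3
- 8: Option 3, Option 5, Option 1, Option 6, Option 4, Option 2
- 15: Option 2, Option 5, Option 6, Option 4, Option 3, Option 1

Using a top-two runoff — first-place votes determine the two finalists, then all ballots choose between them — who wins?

Round 1 first-place votes: Option 1 0, Option 2 15, Option 3 21, Option 4 20, Option 5 23, Option 6 8. Option 5 and Option 3 advance.
Runoff: Option 5 is ranked above Option 3 on 46 ballots, Option 3 above Option 5 on 41.

Option 5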